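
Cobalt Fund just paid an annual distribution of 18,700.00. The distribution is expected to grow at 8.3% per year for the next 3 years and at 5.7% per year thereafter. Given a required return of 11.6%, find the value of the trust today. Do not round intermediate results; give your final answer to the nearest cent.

D_1 = 20252.10000
D_2 = 21933.02430
D_3 = 23753.46532
Terminal value at year 3: TV = D_3×(1+g_2)/(r−g_2) = 25107.41284/0.059 = 425549.37017
P_0 = D_1/(1+r)^1 + D_2/(1+r)^2 + D_3/(1+r)^3 + TV/(1+r)^3
    = 18147.04301 + 17610.43690 + 17089.69817 + 306166.28764 = 359013.46572

359013.47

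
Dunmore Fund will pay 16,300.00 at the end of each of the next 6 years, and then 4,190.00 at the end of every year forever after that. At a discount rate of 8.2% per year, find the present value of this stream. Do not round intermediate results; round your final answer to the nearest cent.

PV of 6-year annuity: 16,300.00 × [1 − (1+0.082)^−6] / 0.082 = 74897.92323
Perpetuity value at year 6: 4,190.00 / 0.082 = 51097.56098
PV of perpetuity: 51097.56098 / (1+0.082)^6 = 31844.65924
Total PV = 74897.92323 + 31844.65924 = 106742.58247

106742.58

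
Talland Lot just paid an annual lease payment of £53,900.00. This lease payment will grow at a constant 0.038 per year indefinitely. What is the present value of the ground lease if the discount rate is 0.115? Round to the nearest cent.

£726600.00

D₁ = D₀ × (1 + g) = £53,900.00 × 1.038 = £55,948.2000
Growing perpetuity: P = D₁ / (r − g) = £55,948.2000 / (0.115 − 0.038) = £726,600.00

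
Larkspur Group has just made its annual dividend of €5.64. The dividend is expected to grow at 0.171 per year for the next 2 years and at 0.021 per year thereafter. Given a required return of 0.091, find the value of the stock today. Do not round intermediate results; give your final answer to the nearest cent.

D_1 = 6.60444
D_2 = 7.73380
Terminal value at year 2: TV = D_2×(1+g_2)/(r−g_2) = 7.89621/0.07 = 112.80299
P_0 = D_1/(1+r)^1 + D_2/(1+r)^2 + TV/(1+r)^2
    = 6.05357 + 6.49746 + 94.77005 = 107.32107

€107.32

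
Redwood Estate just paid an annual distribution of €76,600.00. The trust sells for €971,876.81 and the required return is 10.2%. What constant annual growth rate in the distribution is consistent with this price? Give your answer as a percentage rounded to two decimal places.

P = D₀(1+g)/(r−g) ⇒ P(r−g) = D₀(1+g) ⇒ g(P+D₀) = P·r − D₀
g = (P·r − D₀)/(P + D₀) = (€971,876.81×0.102 − €76,600.00) / (€971,876.81 + €76,600.00) = 0.021490

2.15%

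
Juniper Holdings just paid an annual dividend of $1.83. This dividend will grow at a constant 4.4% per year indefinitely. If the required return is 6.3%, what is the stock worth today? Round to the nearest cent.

$100.55

D₁ = D₀ × (1 + g) = $1.83 × 1.044 = $1.9105
Growing perpetuity: P = D₁ / (r − g) = $1.9105 / (0.063 − 0.044) = $100.55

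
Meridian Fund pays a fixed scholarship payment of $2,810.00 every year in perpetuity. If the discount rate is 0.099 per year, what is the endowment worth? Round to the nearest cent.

$28383.84

Level perpetuity: PV = C / r = $2,810.00 / 0.099 = $28,383.84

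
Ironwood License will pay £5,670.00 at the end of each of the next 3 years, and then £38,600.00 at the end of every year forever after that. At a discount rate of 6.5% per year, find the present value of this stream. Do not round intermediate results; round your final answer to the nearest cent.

£506631.86

PV of 3-year annuity: £5,670.00 × [1 − (1+0.065)^−3] / 0.065 = 15016.85615
Perpetuity value at year 3: £38,600.00 / 0.065 = 593846.15385
PV of perpetuity: 593846.15385 / (1+0.065)^3 = 491614.99913
Total PV = 15016.85615 + 491614.99913 = 506631.85528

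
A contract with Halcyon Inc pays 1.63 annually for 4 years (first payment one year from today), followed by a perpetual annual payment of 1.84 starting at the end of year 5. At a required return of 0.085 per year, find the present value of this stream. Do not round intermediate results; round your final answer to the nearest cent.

PV of 4-year annuity: 1.63 × [1 − (1+0.085)^−4] / 0.085 = 5.33922
Perpetuity value at year 4: 1.84 / 0.085 = 21.64706
PV of perpetuity: 21.64706 / (1+0.085)^4 = 15.61996
Total PV = 5.33922 + 15.61996 = 20.95918

20.96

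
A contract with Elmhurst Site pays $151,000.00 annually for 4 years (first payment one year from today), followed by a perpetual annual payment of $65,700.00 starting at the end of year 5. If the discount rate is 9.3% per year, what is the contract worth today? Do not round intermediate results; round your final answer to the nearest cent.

PV of 4-year annuity: $151,000.00 × [1 − (1+0.093)^−4] / 0.093 = 485993.65505
Perpetuity value at year 4: $65,700.00 / 0.093 = 706451.61290
PV of perpetuity: 706451.61290 / (1+0.093)^4 = 494996.09544
Total PV = 485993.65505 + 494996.09544 = 980989.75049

$980989.75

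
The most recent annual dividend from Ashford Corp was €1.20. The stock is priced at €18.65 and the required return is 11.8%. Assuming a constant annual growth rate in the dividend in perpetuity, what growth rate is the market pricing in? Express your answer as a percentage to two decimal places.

P = D₀(1+g)/(r−g) ⇒ P(r−g) = D₀(1+g) ⇒ g(P+D₀) = P·r − D₀
g = (P·r − D₀)/(P + D₀) = (€18.65×0.118 − €1.20) / (€18.65 + €1.20) = 0.050413

5.04%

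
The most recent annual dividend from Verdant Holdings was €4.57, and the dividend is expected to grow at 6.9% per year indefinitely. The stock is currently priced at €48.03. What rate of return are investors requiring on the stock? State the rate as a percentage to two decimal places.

D₁ = €4.57 × 1.069 = €4.8853
P = D₁/(r − g) ⇒ r = D₁/P + g = €4.8853/€48.03 + 0.069 = 0.101714 + 0.069 = 0.170714

17.07%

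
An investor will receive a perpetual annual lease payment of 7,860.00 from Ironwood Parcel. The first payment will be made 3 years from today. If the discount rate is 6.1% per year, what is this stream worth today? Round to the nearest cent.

Value at end of year 2: C / r = 7,860.00 / 0.061 = 128,852.4590
Discount to today: PV = 128,852.4590 / (1 + 0.061)^2 = 128,852.4590 / 1.125721 = 114,462.16

114462.16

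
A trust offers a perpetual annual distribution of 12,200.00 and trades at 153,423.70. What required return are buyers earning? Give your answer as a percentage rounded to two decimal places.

P = C/r ⇒ r = C/P = 12,200.00/153,423.70 = 0.079518

7.95%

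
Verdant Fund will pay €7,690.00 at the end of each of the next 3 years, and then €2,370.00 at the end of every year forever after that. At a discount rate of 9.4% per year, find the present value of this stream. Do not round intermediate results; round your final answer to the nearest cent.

€38583.83

PV of 3-year annuity: €7,690.00 × [1 − (1+0.094)^−3] / 0.094 = 19327.71947
Perpetuity value at year 3: €2,370.00 / 0.094 = 25212.76596
PV of perpetuity: 25212.76596 / (1+0.094)^3 = 19256.10859
Total PV = 19327.71947 + 19256.10859 = 38583.82806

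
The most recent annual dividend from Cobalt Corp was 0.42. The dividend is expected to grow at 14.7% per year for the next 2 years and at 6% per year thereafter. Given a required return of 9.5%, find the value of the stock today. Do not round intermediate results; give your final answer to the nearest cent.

14.86

D_1 = 0.48174
D_2 = 0.55256
Terminal value at year 2: TV = D_2×(1+g_2)/(r−g_2) = 0.58571/0.035 = 16.73455
P_0 = D_1/(1+r)^1 + D_2/(1+r)^2 + TV/(1+r)^2
    = 0.43995 + 0.46084 + 13.95680 = 14.85758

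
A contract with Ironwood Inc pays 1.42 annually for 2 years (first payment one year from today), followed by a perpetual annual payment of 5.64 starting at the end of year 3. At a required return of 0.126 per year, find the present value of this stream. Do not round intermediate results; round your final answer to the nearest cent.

PV of 2-year annuity: 1.42 × [1 − (1+0.126)^−2] / 0.126 = 2.38108
Perpetuity value at year 2: 5.64 / 0.126 = 44.76190
PV of perpetuity: 44.76190 / (1+0.126)^2 = 35.30464
Total PV = 2.38108 + 35.30464 = 37.68572

37.69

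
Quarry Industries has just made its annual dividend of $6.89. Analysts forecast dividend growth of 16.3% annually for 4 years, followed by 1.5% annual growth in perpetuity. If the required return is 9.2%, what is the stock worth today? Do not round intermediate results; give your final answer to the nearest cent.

$149.19

D_1 = 8.01307
D_2 = 9.31920
D_3 = 10.83823
D_4 = 12.60486
Terminal value at year 4: TV = D_4×(1+g_2)/(r−g_2) = 12.79393/0.077 = 166.15499
P_0 = D_1/(1+r)^1 + D_2/(1+r)^2 + D_3/(1+r)^3 + D_4/(1+r)^4 + TV/(1+r)^4
    = 7.33798 + 7.81508 + 8.32320 + 8.86436 + 116.84842 = 149.18904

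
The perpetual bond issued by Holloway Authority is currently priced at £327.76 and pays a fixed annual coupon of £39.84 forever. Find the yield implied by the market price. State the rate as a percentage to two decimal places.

12.16%

P = C/r ⇒ r = C/P = £39.84/£327.76 = 0.121552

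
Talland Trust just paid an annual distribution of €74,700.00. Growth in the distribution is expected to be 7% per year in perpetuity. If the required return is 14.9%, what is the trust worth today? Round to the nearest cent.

€1011759.49

D₁ = D₀ × (1 + g) = €74,700.00 × 1.07 = €79,929.0000
Growing perpetuity: P = D₁ / (r − g) = €79,929.0000 / (0.149 − 0.07) = €1,011,759.49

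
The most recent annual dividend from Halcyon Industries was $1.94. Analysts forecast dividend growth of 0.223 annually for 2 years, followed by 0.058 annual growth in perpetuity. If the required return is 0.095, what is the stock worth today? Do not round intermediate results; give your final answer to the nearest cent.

D_1 = 2.37262
D_2 = 2.90171
Terminal value at year 2: TV = D_2×(1+g_2)/(r−g_2) = 3.07001/0.037 = 82.97334
P_0 = D_1/(1+r)^1 + D_2/(1+r)^2 + TV/(1+r)^2
    = 2.16678 + 2.42006 + 69.20068 = 73.78752

$73.79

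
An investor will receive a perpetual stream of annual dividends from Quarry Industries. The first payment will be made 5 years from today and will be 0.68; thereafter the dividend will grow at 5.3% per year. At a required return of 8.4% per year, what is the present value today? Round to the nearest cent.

Value at end of year 4: C₁ / (r − g) = 0.68 / (0.084 − 0.053) = 21.9355
Discount to today: PV = 21.9355 / (1 + 0.084)^4 = 21.9355 / 1.380757 = 15.89

15.89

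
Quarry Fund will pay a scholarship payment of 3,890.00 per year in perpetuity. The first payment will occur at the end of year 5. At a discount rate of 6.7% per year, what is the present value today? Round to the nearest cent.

44793.72

Value at end of year 4: C / r = 3,890.00 / 0.067 = 58,059.7015
Discount to today: PV = 58,059.7015 / (1 + 0.067)^4 = 58,059.7015 / 1.296157 = 44,793.72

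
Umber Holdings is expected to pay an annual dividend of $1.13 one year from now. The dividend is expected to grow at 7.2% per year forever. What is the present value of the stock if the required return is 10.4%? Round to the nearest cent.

Growing perpetuity: P = D₁ / (r − g) = $1.1300 / (0.104 − 0.072) = $35.31

$35.31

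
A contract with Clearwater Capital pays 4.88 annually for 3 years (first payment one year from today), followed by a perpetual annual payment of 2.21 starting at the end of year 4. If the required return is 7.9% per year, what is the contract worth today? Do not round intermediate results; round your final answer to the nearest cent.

PV of 3-year annuity: 4.88 × [1 − (1+0.079)^−3] / 0.079 = 12.59896
Perpetuity value at year 3: 2.21 / 0.079 = 27.97468
PV of perpetuity: 27.97468 / (1+0.079)^3 = 22.26901
Total PV = 12.59896 + 22.26901 = 34.86797

34.87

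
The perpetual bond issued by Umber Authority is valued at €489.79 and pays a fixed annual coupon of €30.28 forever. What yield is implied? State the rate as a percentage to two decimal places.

6.18%

P = C/r ⇒ r = C/P = €30.28/€489.79 = 0.061822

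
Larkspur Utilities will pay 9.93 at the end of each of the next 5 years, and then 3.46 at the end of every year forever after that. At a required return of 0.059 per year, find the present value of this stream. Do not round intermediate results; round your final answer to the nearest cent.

85.97

PV of 5-year annuity: 9.93 × [1 − (1+0.059)^−5] / 0.059 = 41.94281
Perpetuity value at year 5: 3.46 / 0.059 = 58.64407
PV of perpetuity: 58.64407 / (1+0.059)^5 = 44.02955
Total PV = 41.94281 + 44.02955 = 85.97236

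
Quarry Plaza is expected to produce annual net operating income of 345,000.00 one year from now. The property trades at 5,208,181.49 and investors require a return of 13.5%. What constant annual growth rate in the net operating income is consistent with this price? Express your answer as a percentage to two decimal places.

6.88%

P = D₁/(r−g) ⇒ g = r − D₁/P = 0.135 − 345,000.00/5,208,181.49 = 0.068758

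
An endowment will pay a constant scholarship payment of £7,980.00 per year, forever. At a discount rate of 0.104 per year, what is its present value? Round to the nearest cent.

Level perpetuity: PV = C / r = £7,980.00 / 0.104 = £76,730.77

£76730.77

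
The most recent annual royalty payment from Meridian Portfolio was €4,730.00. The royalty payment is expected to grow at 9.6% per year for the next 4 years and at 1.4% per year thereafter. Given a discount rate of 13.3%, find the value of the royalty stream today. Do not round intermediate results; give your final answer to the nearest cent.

D_1 = 5184.08000
D_2 = 5681.75168
D_3 = 6227.19984
D_4 = 6825.01103
Terminal value at year 4: TV = D_4×(1+g_2)/(r−g_2) = 6920.56118/0.119 = 58155.97631
P_0 = D_1/(1+r)^1 + D_2/(1+r)^2 + D_3/(1+r)^3 + D_4/(1+r)^4 + TV/(1+r)^4
    = 4575.53398 + 4426.11231 + 4281.57024 + 4141.74845 + 35291.87331 = 52716.83828

€52716.84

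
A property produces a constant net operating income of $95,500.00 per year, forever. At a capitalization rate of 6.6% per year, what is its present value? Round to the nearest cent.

Level perpetuity: PV = C / r = $95,500.00 / 0.066 = $1,446,969.70

$1446969.70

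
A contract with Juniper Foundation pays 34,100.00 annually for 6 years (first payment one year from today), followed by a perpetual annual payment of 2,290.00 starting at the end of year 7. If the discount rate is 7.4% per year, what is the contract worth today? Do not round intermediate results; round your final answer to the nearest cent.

PV of 6-year annuity: 34,100.00 × [1 − (1+0.074)^−6] / 0.074 = 160551.16285
Perpetuity value at year 6: 2,290.00 / 0.074 = 30945.94595
PV of perpetuity: 30945.94595 / (1+0.074)^6 = 20164.06434
Total PV = 160551.16285 + 20164.06434 = 180715.22718

180715.23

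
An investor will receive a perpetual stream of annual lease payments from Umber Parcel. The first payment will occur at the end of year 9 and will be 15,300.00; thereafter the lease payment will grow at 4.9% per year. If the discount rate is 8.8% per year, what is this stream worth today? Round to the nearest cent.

Value at end of year 8: C₁ / (r − g) = 15,300.00 / (0.088 − 0.049) = 392,307.6923
Discount to today: PV = 392,307.6923 / (1 + 0.088)^8 = 392,307.6923 / 1.963501 = 199,800.08

199800.08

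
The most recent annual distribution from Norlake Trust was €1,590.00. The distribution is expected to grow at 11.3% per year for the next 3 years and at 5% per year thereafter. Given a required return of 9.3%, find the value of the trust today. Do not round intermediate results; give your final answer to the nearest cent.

€45942.85

D_1 = 1769.67000
D_2 = 1969.64271
D_3 = 2192.21234
Terminal value at year 3: TV = D_3×(1+g_2)/(r−g_2) = 2301.82295/0.043 = 53530.76635
P_0 = D_1/(1+r)^1 + D_2/(1+r)^2 + D_3/(1+r)^3 + TV/(1+r)^3
    = 1619.09424 + 1648.72085 + 1678.88957 + 40996.14070 = 45942.84535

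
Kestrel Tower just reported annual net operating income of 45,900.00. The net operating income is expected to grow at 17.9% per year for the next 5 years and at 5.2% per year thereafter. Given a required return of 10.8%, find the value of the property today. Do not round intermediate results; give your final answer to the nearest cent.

D_1 = 54116.10000
D_2 = 63802.88190
D_3 = 75223.59776
D_4 = 88688.62176
D_5 = 104563.88505
Terminal value at year 5: TV = D_5×(1+g_2)/(r−g_2) = 110001.20708/0.056 = 1964307.26923
P_0 = D_1/(1+r)^1 + D_2/(1+r)^2 + D_3/(1+r)^3 + D_4/(1+r)^4 + D_5/(1+r)^5 + TV/(1+r)^5
    = 48841.24549 + 51970.96429 + 55301.23366 + 58844.90477 + 62615.65228 + 1176279.75348 = 1453853.75396

1453853.75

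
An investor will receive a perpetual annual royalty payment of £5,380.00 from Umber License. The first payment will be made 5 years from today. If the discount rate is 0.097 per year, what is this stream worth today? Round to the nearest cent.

Value at end of year 4: C / r = £5,380.00 / 0.097 = £55,463.9175
Discount to today: PV = £55,463.9175 / (1 + 0.097)^4 = £55,463.9175 / 1.448193 = £38,298.70

£38298.70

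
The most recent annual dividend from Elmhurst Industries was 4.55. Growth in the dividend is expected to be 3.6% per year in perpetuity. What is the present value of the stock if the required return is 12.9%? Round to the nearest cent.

50.69

D₁ = D₀ × (1 + g) = 4.55 × 1.036 = 4.7138
Growing perpetuity: P = D₁ / (r − g) = 4.7138 / (0.129 − 0.036) = 50.69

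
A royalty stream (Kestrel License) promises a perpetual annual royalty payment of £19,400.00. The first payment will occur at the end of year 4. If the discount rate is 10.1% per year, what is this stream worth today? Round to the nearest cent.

Value at end of year 3: C / r = £19,400.00 / 0.101 = £192,079.2079
Discount to today: PV = £192,079.2079 / (1 + 0.101)^3 = £192,079.2079 / 1.334633 = £143,919.09

£143919.09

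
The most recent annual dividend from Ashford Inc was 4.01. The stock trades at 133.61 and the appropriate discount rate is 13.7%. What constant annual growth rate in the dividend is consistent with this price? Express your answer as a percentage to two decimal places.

P = D₀(1+g)/(r−g) ⇒ P(r−g) = D₀(1+g) ⇒ g(P+D₀) = P·r − D₀
g = (P·r − D₀)/(P + D₀) = (133.61×0.137 − 4.01) / (133.61 + 4.01) = 0.103870

10.39%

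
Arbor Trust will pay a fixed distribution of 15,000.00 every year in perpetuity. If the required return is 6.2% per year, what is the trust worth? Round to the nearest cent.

Level perpetuity: PV = C / r = 15,000.00 / 0.062 = 241,935.48

241935.48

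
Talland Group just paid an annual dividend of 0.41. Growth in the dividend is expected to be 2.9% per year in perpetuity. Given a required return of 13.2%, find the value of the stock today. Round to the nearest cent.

4.10

D₁ = D₀ × (1 + g) = 0.41 × 1.029 = 0.4219
Growing perpetuity: P = D₁ / (r − g) = 0.4219 / (0.132 − 0.029) = 4.10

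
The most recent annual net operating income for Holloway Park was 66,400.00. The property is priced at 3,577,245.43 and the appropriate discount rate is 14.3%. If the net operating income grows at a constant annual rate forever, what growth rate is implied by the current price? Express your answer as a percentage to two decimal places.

P = D₀(1+g)/(r−g) ⇒ P(r−g) = D₀(1+g) ⇒ g(P+D₀) = P·r − D₀
g = (P·r − D₀)/(P + D₀) = (3,577,245.43×0.143 − 66,400.00) / (3,577,245.43 + 66,400.00) = 0.122171

12.22%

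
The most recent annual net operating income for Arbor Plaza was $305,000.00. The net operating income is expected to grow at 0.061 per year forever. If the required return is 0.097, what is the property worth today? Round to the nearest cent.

$8989027.78

D₁ = D₀ × (1 + g) = $305,000.00 × 1.061 = $323,605.0000
Growing perpetuity: P = D₁ / (r − g) = $323,605.0000 / (0.097 − 0.061) = $8,989,027.78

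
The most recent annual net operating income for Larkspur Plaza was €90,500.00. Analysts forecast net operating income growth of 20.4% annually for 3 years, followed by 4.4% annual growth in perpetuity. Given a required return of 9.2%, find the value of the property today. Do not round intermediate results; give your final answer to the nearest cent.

€2969368.86

D_1 = 108962.00000
D_2 = 131190.24800
D_3 = 157953.05859
Terminal value at year 3: TV = D_3×(1+g_2)/(r−g_2) = 164902.99317/0.048 = 3435479.02438
P_0 = D_1/(1+r)^1 + D_2/(1+r)^2 + D_3/(1+r)^3 + TV/(1+r)^3
    = 99782.05128 + 110016.10782 + 121299.81119 + 2638270.89339 = 2969368.86369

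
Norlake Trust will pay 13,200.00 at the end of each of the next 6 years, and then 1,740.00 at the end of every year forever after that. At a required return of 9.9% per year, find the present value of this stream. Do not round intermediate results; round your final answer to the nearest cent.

PV of 6-year annuity: 13,200.00 × [1 − (1+0.099)^−6] / 0.099 = 57658.30677
Perpetuity value at year 6: 1,740.00 / 0.099 = 17575.75758
PV of perpetuity: 17575.75758 / (1+0.099)^6 = 9975.34441
Total PV = 57658.30677 + 9975.34441 = 67633.65118

67633.65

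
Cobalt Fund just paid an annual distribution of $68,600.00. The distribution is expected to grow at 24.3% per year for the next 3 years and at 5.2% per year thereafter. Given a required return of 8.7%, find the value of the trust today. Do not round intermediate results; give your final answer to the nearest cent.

D_1 = 85269.80000
D_2 = 105990.36140
D_3 = 131746.01922
Terminal value at year 3: TV = D_3×(1+g_2)/(r−g_2) = 138596.81222/0.035 = 3959908.92056
P_0 = D_1/(1+r)^1 + D_2/(1+r)^2 + D_3/(1+r)^3 + TV/(1+r)^3
    = 78445.07820 + 89703.06550 + 102576.73451 + 3083163.56311 = 3353888.44132

$3353888.44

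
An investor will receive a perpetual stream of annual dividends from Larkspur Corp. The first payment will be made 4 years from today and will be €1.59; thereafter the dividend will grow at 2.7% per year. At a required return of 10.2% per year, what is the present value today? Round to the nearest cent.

Value at end of year 3: C₁ / (r − g) = €1.59 / (0.102 − 0.027) = €21.2000
Discount to today: PV = €21.2000 / (1 + 0.102)^3 = €21.2000 / 1.338273 = €15.84

€15.84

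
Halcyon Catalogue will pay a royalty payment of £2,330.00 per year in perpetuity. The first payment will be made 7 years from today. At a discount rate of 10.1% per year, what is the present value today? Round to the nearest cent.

Value at end of year 6: C / r = £2,330.00 / 0.101 = £23,069.3069
Discount to today: PV = £23,069.3069 / (1 + 0.101)^6 = £23,069.3069 / 1.781246 = £12,951.22

£12951.22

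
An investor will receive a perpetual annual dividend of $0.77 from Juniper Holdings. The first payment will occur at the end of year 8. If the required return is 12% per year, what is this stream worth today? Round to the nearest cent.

Value at end of year 7: C / r = $0.77 / 0.12 = $6.4167
Discount to today: PV = $6.4167 / (1 + 0.12)^7 = $6.4167 / 2.210681 = $2.90

$2.90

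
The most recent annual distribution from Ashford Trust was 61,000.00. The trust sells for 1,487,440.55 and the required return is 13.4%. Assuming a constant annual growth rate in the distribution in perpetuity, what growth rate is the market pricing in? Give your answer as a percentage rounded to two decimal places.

8.93%

P = D₀(1+g)/(r−g) ⇒ P(r−g) = D₀(1+g) ⇒ g(P+D₀) = P·r − D₀
g = (P·r − D₀)/(P + D₀) = (1,487,440.55×0.134 − 61,000.00) / (1,487,440.55 + 61,000.00) = 0.089327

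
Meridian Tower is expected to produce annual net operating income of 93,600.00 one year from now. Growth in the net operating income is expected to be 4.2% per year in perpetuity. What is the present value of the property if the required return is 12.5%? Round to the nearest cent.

Growing perpetuity: P = D₁ / (r − g) = 93,600.0000 / (0.125 − 0.042) = 1,127,710.84

1127710.84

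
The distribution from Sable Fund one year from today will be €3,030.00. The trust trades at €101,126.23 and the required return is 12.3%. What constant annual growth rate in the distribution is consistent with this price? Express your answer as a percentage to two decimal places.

9.30%

P = D₁/(r−g) ⇒ g = r − D₁/P = 0.123 − €3,030.00/€101,126.23 = 0.093037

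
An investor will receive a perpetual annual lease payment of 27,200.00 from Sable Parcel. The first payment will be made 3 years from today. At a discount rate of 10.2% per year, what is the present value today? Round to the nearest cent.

219586.45

Value at end of year 2: C / r = 27,200.00 / 0.102 = 266,666.6667
Discount to today: PV = 266,666.6667 / (1 + 0.102)^2 = 266,666.6667 / 1.214404 = 219,586.45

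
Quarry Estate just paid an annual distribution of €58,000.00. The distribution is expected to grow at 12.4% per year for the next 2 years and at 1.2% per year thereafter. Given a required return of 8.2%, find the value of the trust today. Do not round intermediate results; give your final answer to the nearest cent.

€1027716.50

D_1 = 65192.00000
D_2 = 73275.80800
Terminal value at year 2: TV = D_2×(1+g_2)/(r−g_2) = 74155.11770/0.07 = 1059358.82423
P_0 = D_1/(1+r)^1 + D_2/(1+r)^2 + TV/(1+r)^2
    = 60251.38632 + 62590.16472 + 904874.95279 = 1027716.50383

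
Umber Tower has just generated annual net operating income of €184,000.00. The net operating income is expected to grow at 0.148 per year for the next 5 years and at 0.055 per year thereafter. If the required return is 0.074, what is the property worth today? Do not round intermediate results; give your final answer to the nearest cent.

D_1 = 211232.00000
D_2 = 242494.33600
D_3 = 278383.49773
D_4 = 319584.25539
D_5 = 366882.72519
Terminal value at year 5: TV = D_5×(1+g_2)/(r−g_2) = 387061.27508/0.019 = 20371646.05659
P_0 = D_1/(1+r)^1 + D_2/(1+r)^2 + D_3/(1+r)^3 + D_4/(1+r)^4 + D_5/(1+r)^5 + TV/(1+r)^5
    = 196677.83985 + 210229.19939 + 224714.26527 + 240197.37107 + 256747.28305 + 14256230.71663 = 15384796.67527

€15384796.68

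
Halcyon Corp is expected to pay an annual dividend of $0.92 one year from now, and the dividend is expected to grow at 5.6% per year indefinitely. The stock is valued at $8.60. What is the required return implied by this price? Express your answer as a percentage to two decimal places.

16.30%

P = D₁/(r − g) ⇒ r = D₁/P + g = $0.9200/$8.60 + 0.056 = 0.106977 + 0.056 = 0.162977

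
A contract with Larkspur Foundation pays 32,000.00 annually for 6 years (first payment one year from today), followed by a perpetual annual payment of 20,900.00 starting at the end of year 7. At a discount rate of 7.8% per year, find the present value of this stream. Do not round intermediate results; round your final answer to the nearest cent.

319575.51

PV of 6-year annuity: 32,000.00 × [1 − (1+0.078)^−6] / 0.078 = 148834.00235
Perpetuity value at year 6: 20,900.00 / 0.078 = 267948.71795
PV of perpetuity: 267948.71795 / (1+0.078)^6 = 170741.51016
Total PV = 148834.00235 + 170741.51016 = 319575.51252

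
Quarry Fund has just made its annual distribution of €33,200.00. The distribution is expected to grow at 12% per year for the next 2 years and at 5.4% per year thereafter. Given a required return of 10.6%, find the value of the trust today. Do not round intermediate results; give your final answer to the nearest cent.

D_1 = 37184.00000
D_2 = 41646.08000
Terminal value at year 2: TV = D_2×(1+g_2)/(r−g_2) = 43894.96832/0.052 = 844134.00615
P_0 = D_1/(1+r)^1 + D_2/(1+r)^2 + TV/(1+r)^2
    = 33620.25316 + 34045.82599 + 690082.70371 = 757748.78286

€757748.78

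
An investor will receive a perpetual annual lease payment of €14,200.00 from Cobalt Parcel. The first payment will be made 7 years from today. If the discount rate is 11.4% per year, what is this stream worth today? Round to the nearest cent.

Value at end of year 6: C / r = €14,200.00 / 0.114 = €124,561.4035
Discount to today: PV = €124,561.4035 / (1 + 0.114)^6 = €124,561.4035 / 1.911222 = €65,173.70

€65173.70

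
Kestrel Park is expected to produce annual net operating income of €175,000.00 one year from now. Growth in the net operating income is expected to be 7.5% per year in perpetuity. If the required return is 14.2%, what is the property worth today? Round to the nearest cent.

Growing perpetuity: P = D₁ / (r − g) = €175,000.0000 / (0.142 − 0.075) = €2,611,940.30

€2611940.30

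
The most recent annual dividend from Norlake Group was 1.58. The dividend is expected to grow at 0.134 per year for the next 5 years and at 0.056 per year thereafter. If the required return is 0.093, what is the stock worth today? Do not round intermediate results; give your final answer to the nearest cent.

D_1 = 1.79172
D_2 = 2.03181
D_3 = 2.30407
D_4 = 2.61282
D_5 = 2.96294
Terminal value at year 5: TV = D_5×(1+g_2)/(r−g_2) = 3.12886/0.037 = 84.56381
P_0 = D_1/(1+r)^1 + D_2/(1+r)^2 + D_3/(1+r)^3 + D_4/(1+r)^4 + D_5/(1+r)^5 + TV/(1+r)^5
    = 1.63927 + 1.70076 + 1.76456 + 1.83075 + 1.89942 + 54.21054 = 63.04530

63.05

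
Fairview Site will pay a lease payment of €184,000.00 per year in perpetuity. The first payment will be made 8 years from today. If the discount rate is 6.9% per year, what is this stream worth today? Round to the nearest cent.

Value at end of year 7: C / r = €184,000.00 / 0.069 = €2,666,666.6667
Discount to today: PV = €2,666,666.6667 / (1 + 0.069)^7 = €2,666,666.6667 / 1.595306 = €1,671,570.88

€1671570.88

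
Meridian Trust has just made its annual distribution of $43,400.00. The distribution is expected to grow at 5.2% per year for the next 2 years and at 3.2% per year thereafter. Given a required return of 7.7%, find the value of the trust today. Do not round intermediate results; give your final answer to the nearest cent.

D_1 = 45656.80000
D_2 = 48030.95360
Terminal value at year 2: TV = D_2×(1+g_2)/(r−g_2) = 49567.94412/0.045 = 1101509.86923
P_0 = D_1/(1+r)^1 + D_2/(1+r)^2 + TV/(1+r)^2
    = 42392.57196 + 41408.52897 + 949635.59772 = 1033436.69865

$1033436.70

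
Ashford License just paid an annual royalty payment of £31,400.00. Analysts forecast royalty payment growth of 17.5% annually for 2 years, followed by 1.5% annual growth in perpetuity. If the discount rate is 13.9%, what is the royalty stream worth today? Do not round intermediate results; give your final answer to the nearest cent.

D_1 = 36895.00000
D_2 = 43351.62500
Terminal value at year 2: TV = D_2×(1+g_2)/(r−g_2) = 44001.89938/0.124 = 354854.02722
P_0 = D_1/(1+r)^1 + D_2/(1+r)^2 + TV/(1+r)^2
    = 32392.44952 + 33416.26706 + 273528.31506 = 339337.03163

£339337.03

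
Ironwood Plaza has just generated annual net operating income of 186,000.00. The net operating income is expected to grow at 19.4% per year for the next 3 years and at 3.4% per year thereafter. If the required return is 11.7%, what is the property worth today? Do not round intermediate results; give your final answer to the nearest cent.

D_1 = 222084.00000
D_2 = 265168.29600
D_3 = 316610.94542
Terminal value at year 3: TV = D_3×(1+g_2)/(r−g_2) = 327375.71757/0.083 = 3944285.75384
P_0 = D_1/(1+r)^1 + D_2/(1+r)^2 + D_3/(1+r)^3 + TV/(1+r)^3
    = 198821.84423 + 212527.55775 + 227178.06979 + 2830146.07421 = 3468673.54597

3468673.55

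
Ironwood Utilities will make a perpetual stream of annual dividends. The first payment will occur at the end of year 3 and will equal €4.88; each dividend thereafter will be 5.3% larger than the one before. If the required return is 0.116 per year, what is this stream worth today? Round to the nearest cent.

€62.19

Value at end of year 2: C₁ / (r − g) = €4.88 / (0.116 − 0.053) = €77.4603
Discount to today: PV = €77.4603 / (1 + 0.116)^2 = €77.4603 / 1.245456 = €62.19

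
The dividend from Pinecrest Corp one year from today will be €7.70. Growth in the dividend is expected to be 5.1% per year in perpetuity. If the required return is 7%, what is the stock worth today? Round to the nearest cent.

Growing perpetuity: P = D₁ / (r − g) = €7.7000 / (0.07 − 0.051) = €405.26

€405.26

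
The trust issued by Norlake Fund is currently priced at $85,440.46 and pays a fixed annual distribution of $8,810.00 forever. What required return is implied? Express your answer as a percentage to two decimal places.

P = C/r ⇒ r = C/P = $8,810.00/$85,440.46 = 0.103113

10.31%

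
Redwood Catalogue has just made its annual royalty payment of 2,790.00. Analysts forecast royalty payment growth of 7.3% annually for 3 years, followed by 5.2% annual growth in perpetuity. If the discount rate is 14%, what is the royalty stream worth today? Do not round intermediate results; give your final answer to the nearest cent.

35235.48

D_1 = 2993.67000
D_2 = 3212.20791
D_3 = 3446.69909
Terminal value at year 3: TV = D_3×(1+g_2)/(r−g_2) = 3625.92744/0.088 = 41203.72091
P_0 = D_1/(1+r)^1 + D_2/(1+r)^2 + D_3/(1+r)^3 + TV/(1+r)^3
    = 2626.02632 + 2471.68968 + 2326.42371 + 27811.33797 = 35235.47768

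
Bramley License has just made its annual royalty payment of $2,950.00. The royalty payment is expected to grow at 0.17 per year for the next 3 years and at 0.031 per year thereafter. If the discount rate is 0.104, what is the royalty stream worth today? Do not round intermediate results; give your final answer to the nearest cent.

D_1 = 3451.50000
D_2 = 4038.25500
D_3 = 4724.75835
Terminal value at year 3: TV = D_3×(1+g_2)/(r−g_2) = 4871.22586/0.073 = 66729.12135
P_0 = D_1/(1+r)^1 + D_2/(1+r)^2 + D_3/(1+r)^3 + TV/(1+r)^3
    = 3126.35870 + 3313.26057 + 3511.33593 + 49591.60751 = 59542.56272

$59542.56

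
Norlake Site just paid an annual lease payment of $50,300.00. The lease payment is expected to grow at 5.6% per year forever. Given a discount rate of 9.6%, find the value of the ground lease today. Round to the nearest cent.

$1327920.00

D₁ = D₀ × (1 + g) = $50,300.00 × 1.056 = $53,116.8000
Growing perpetuity: P = D₁ / (r − g) = $53,116.8000 / (0.096 − 0.056) = $1,327,920.00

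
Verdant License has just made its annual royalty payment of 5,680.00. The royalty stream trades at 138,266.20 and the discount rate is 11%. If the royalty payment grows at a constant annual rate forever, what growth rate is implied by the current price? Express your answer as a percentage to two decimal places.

6.62%

P = D₀(1+g)/(r−g) ⇒ P(r−g) = D₀(1+g) ⇒ g(P+D₀) = P·r − D₀
g = (P·r − D₀)/(P + D₀) = (138,266.20×0.11 − 5,680.00) / (138,266.20 + 5,680.00) = 0.066200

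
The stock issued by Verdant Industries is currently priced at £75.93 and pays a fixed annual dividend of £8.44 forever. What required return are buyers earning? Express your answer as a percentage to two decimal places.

11.12%

P = C/r ⇒ r = C/P = £8.44/£75.93 = 0.111155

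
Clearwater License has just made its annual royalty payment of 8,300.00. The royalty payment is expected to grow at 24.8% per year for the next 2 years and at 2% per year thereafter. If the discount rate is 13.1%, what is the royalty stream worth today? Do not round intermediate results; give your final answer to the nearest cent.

D_1 = 10358.40000
D_2 = 12927.28320
Terminal value at year 2: TV = D_2×(1+g_2)/(r−g_2) = 13185.82886/0.111 = 118791.25103
P_0 = D_1/(1+r)^1 + D_2/(1+r)^2 + TV/(1+r)^2
    = 9158.62069 + 10106.06421 + 92866.53598 = 112131.22088

112131.22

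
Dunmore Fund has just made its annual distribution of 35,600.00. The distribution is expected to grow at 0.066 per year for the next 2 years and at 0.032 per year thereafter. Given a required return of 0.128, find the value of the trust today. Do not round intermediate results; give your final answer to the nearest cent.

407223.66

D_1 = 37949.60000
D_2 = 40454.27360
Terminal value at year 2: TV = D_2×(1+g_2)/(r−g_2) = 41748.81036/0.096 = 434883.44120
P_0 = D_1/(1+r)^1 + D_2/(1+r)^2 + TV/(1+r)^2
    = 33643.26241 + 31794.07600 + 341786.31702 = 407223.65544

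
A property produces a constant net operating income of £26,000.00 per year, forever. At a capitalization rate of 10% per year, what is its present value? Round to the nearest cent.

£260000.00

Level perpetuity: PV = C / r = £26,000.00 / 0.1 = £260,000.00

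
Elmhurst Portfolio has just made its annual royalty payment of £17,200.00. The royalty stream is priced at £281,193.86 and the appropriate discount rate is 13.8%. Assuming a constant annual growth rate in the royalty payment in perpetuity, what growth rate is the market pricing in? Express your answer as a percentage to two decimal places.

P = D₀(1+g)/(r−g) ⇒ P(r−g) = D₀(1+g) ⇒ g(P+D₀) = P·r − D₀
g = (P·r − D₀)/(P + D₀) = (£281,193.86×0.138 − £17,200.00) / (£281,193.86 + £17,200.00) = 0.072403

7.24%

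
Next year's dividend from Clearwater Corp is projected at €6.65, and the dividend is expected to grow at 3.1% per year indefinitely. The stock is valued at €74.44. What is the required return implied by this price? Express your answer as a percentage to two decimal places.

12.03%

P = D₁/(r − g) ⇒ r = D₁/P + g = €6.6500/€74.44 + 0.031 = 0.089334 + 0.031 = 0.120334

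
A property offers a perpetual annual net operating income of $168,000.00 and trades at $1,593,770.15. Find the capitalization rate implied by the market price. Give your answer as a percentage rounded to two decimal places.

P = C/r ⇒ r = C/P = $168,000.00/$1,593,770.15 = 0.105410

10.54%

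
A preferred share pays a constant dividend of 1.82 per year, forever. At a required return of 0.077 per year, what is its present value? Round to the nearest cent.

23.64

Level perpetuity: PV = C / r = 1.82 / 0.077 = 23.64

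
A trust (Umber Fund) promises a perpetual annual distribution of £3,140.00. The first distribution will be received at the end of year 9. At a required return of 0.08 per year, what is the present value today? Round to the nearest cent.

£21205.55

Value at end of year 8: C / r = £3,140.00 / 0.08 = £39,250.0000
Discount to today: PV = £39,250.0000 / (1 + 0.08)^8 = £39,250.0000 / 1.850930 = £21,205.55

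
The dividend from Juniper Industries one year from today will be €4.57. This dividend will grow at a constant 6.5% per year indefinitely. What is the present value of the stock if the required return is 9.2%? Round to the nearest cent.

€169.26

Growing perpetuity: P = D₁ / (r − g) = €4.5700 / (0.092 − 0.065) = €169.26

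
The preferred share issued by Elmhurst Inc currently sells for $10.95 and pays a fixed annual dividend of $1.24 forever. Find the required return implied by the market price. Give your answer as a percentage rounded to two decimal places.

11.32%

P = C/r ⇒ r = C/P = $1.24/$10.95 = 0.113242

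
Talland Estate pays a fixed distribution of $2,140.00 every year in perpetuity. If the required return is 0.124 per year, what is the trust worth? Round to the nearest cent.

Level perpetuity: PV = C / r = $2,140.00 / 0.124 = $17,258.06

$17258.06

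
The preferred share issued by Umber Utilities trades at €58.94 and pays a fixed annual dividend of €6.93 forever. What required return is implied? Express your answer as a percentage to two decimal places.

11.76%

P = C/r ⇒ r = C/P = €6.93/€58.94 = 0.117577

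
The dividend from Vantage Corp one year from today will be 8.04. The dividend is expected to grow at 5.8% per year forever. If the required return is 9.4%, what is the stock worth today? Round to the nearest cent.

223.33

Growing perpetuity: P = D₁ / (r − g) = 8.0400 / (0.094 − 0.058) = 223.33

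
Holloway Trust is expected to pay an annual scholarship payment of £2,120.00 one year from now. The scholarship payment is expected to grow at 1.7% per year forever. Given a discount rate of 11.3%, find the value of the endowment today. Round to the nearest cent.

£22083.33

Growing perpetuity: P = D₁ / (r − g) = £2,120.0000 / (0.113 − 0.017) = £22,083.33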